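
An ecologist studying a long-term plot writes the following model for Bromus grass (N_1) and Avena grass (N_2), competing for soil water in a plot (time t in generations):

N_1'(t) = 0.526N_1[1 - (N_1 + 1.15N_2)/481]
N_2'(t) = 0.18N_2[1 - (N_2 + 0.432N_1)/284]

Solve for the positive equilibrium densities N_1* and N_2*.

N_1* ≈ 307, N_2* ≈ 151

Setting both brackets to zero gives the nullclines N_1 + 1.15N_2 = 481 and 0.432N_1 + N_2 = 284.
Substituting N_2 = 284 - 0.432N_1 into the first: N_1(1 - 1.15·0.432) = 481 - 1.15·284.
So N_1* = 154/0.503 = 307, and then N_2* = 284 - 0.432·307 = 151.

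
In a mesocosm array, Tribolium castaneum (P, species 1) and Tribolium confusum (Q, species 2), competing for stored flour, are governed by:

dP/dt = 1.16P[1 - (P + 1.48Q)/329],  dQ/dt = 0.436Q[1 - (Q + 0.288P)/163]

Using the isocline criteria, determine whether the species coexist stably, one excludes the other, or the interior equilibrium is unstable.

Compare the nullcline intercepts: K1/α12 = 329/1.48 = 222 > K2 = 163; K2/α21 = 163/0.288 = 566 > K1 = 329.
Since both inequalities hold, each species can invade when rare, so the interior equilibrium is stable.

stable coexistence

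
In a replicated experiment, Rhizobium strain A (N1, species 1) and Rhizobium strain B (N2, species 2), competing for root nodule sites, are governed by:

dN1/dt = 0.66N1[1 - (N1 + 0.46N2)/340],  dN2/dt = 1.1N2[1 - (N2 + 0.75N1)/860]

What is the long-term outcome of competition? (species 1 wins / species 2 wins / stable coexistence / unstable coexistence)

species 2 excludes species 1

Compare the nullcline intercepts: K1/α12 = 340/0.46 = 739 < K2 = 860; K2/α21 = 860/0.75 = 1150 > K1 = 340.
Since the inequalities point opposite ways, species 2 can invade but species 1 cannot.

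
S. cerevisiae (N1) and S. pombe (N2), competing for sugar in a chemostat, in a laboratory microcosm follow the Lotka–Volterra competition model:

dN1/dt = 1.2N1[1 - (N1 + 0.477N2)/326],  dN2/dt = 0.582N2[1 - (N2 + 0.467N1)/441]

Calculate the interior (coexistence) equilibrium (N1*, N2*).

N1* ≈ 149, N2* ≈ 372

Setting both brackets to zero gives the nullclines N1 + 0.477N2 = 326 and 0.467N1 + N2 = 441.
Substituting N2 = 441 - 0.467N1 into the first: N1(1 - 0.477·0.467) = 326 - 0.477·441.
So N1* = 116/0.777 = 149, and then N2* = 441 - 0.467·149 = 372.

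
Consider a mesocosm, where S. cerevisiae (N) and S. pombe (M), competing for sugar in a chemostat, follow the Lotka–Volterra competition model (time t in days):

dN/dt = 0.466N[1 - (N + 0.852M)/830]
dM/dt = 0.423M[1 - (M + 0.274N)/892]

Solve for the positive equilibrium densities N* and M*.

Setting both brackets to zero gives the nullclines N + 0.852M = 830 and 0.274N + M = 892.
Substituting M = 892 - 0.274N into the first: N(1 - 0.852·0.274) = 830 - 0.852·892.
So N* = 70/0.767 = 91.3, and then M* = 892 - 0.274·91.3 = 867.

N* ≈ 91.3, M* ≈ 867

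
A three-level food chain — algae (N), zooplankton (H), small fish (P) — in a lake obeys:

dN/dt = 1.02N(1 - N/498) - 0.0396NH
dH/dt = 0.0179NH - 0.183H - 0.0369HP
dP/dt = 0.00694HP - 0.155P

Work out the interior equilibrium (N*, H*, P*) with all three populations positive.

From dP/dt = 0: 0.00694H* = 0.155, so H* = 22.3.
From dN/dt = 0: 1.02(1 - N*/498) = 0.0396·22.3, giving N* = 498·(1 - 0.867) = 66.2.
From dH/dt = 0: 0.0179·66.2 - 0.183 = 0.0369P*, so P* = 1/0.0369 = 27.1.

N* ≈ 66.2, H* ≈ 22.3, P* ≈ 27.1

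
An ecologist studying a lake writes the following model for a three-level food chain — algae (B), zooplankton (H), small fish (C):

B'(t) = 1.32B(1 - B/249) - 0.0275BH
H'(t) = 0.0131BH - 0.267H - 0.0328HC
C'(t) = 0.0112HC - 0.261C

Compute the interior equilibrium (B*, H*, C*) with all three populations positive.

B* ≈ 128, H* ≈ 23.3, C* ≈ 43

From dC/dt = 0: 0.0112H* = 0.261, so H* = 23.3.
From dB/dt = 0: 1.32(1 - B*/249) = 0.0275·23.3, giving B* = 249·(1 - 0.485) = 128.
From dH/dt = 0: 0.0131·128 - 0.267 = 0.0328C*, so C* = 1.41/0.0328 = 43.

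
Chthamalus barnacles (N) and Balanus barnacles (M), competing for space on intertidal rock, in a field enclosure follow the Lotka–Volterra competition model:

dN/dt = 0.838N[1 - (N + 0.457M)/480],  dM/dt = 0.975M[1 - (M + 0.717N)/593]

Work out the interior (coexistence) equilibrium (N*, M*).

Setting both brackets to zero gives the nullclines N + 0.457M = 480 and 0.717N + M = 593.
Substituting M = 593 - 0.717N into the first: N(1 - 0.457·0.717) = 480 - 0.457·593.
So N* = 209/0.672 = 311, and then M* = 593 - 0.717·311 = 370.

N* ≈ 311, M* ≈ 370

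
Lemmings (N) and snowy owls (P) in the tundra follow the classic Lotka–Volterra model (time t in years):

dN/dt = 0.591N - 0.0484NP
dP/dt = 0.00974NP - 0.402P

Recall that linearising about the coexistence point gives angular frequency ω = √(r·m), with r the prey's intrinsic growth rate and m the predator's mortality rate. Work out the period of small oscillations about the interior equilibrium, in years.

T ≈ 12.9 years

Here r = 0.591 and m = 0.402, so r·m = 0.238.
ω = √0.238 = 0.487 per year, hence T = 2π/ω ≈ 12.9 years.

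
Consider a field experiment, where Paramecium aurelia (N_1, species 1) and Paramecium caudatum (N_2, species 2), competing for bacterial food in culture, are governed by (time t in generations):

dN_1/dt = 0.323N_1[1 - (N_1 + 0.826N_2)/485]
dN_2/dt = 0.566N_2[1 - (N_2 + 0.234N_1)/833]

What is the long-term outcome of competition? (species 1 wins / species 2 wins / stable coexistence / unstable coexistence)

Compare the nullcline intercepts: K1/α12 = 485/0.826 = 587 < K2 = 833; K2/α21 = 833/0.234 = 3560 > K1 = 485.
Since the inequalities point opposite ways, species 2 can invade but species 1 cannot.

species 2 excludes species 1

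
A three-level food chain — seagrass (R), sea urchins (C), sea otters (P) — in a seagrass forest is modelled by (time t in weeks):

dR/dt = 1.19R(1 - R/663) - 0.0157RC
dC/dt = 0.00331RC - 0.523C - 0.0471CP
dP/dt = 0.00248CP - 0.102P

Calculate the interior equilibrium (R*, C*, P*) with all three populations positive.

R* ≈ 303, C* ≈ 41.1, P* ≈ 10.2

From dP/dt = 0: 0.00248C* = 0.102, so C* = 41.1.
From dR/dt = 0: 1.19(1 - R*/663) = 0.0157·41.1, giving R* = 663·(1 - 0.543) = 303.
From dC/dt = 0: 0.00331·303 - 0.523 = 0.0471P*, so P* = 0.481/0.0471 = 10.2.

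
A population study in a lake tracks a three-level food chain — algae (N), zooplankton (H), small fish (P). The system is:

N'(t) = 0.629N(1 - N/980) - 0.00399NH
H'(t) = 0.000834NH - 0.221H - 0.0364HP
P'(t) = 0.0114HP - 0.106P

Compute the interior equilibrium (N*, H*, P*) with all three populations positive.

N* ≈ 922, H* ≈ 9.3, P* ≈ 15.1

From dP/dt = 0: 0.0114H* = 0.106, so H* = 9.3.
From dN/dt = 0: 0.629(1 - N*/980) = 0.00399·9.3, giving N* = 980·(1 - 0.059) = 922.
From dH/dt = 0: 0.000834·922 - 0.221 = 0.0364P*, so P* = 0.548/0.0364 = 15.1.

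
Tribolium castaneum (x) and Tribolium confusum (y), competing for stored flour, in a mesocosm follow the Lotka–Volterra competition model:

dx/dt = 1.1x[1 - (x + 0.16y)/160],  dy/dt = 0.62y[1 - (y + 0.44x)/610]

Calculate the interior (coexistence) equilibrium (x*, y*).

Setting both brackets to zero gives the nullclines x + 0.16y = 160 and 0.44x + y = 610.
Substituting y = 610 - 0.44x into the first: x(1 - 0.16·0.44) = 160 - 0.16·610.
So x* = 62.4/0.93 = 67.1, and then y* = 610 - 0.44·67.1 = 580.

x* ≈ 67.1, y* ≈ 580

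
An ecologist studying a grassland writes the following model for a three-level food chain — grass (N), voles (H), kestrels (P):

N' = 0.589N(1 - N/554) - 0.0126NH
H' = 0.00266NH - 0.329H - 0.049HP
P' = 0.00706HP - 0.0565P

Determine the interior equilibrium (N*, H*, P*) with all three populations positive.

From dP/dt = 0: 0.00706H* = 0.0565, so H* = 8.
From dN/dt = 0: 0.589(1 - N*/554) = 0.0126·8, giving N* = 554·(1 - 0.171) = 459.
From dH/dt = 0: 0.00266·459 - 0.329 = 0.049P*, so P* = 0.892/0.049 = 18.2.

N* ≈ 459, H* ≈ 8, P* ≈ 18.2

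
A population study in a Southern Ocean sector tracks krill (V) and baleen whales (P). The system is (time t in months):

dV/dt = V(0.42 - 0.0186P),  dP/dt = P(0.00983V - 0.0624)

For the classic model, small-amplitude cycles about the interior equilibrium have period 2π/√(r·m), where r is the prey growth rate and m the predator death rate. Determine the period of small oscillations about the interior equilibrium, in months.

Here r = 0.42 and m = 0.0624, so r·m = 0.0262.
ω = √0.0262 = 0.162 per month, hence T = 2π/ω ≈ 38.8 months.

T ≈ 38.8 months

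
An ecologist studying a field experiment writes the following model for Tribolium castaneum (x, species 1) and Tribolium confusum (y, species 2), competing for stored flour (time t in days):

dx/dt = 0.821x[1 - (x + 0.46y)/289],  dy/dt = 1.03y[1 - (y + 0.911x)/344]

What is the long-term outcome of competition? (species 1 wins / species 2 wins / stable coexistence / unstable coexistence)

stable coexistence

Compare the nullcline intercepts: K1/α12 = 289/0.46 = 628 > K2 = 344; K2/α21 = 344/0.911 = 378 > K1 = 289.
Since both inequalities hold, each species can invade when rare, so the interior equilibrium is stable.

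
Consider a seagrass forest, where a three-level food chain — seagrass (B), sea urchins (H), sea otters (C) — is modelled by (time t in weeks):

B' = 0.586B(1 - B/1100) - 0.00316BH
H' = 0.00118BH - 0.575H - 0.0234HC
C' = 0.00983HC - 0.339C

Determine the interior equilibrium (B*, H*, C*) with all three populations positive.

B* ≈ 895, H* ≈ 34.5, C* ≈ 20.6

From dC/dt = 0: 0.00983H* = 0.339, so H* = 34.5.
From dB/dt = 0: 0.586(1 - B*/1100) = 0.00316·34.5, giving B* = 1100·(1 - 0.186) = 895.
From dH/dt = 0: 0.00118·895 - 0.575 = 0.0234C*, so C* = 0.482/0.0234 = 20.6.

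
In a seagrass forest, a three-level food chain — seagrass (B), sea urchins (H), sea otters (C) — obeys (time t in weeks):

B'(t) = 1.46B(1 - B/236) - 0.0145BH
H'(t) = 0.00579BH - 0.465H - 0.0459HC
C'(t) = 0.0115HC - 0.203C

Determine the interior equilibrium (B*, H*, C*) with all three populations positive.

B* ≈ 195, H* ≈ 17.7, C* ≈ 14.4

From dC/dt = 0: 0.0115H* = 0.203, so H* = 17.7.
From dB/dt = 0: 1.46(1 - B*/236) = 0.0145·17.7, giving B* = 236·(1 - 0.175) = 195.
From dH/dt = 0: 0.00579·195 - 0.465 = 0.0459C*, so C* = 0.662/0.0459 = 14.4.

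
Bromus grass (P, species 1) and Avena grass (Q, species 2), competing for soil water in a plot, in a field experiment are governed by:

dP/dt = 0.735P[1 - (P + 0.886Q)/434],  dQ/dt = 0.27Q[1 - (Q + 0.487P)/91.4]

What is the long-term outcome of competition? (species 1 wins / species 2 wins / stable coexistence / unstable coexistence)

Compare the nullcline intercepts: K1/α12 = 434/0.886 = 490 > K2 = 91.4; K2/α21 = 91.4/0.487 = 188 < K1 = 434.
Since the inequalities point opposite ways, species 1 can invade but species 2 cannot.

species 1 excludes species 2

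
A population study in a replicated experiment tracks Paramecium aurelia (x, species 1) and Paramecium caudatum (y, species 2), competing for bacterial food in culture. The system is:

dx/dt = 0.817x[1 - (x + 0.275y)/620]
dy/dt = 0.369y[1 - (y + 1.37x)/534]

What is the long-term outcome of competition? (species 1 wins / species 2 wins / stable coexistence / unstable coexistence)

species 1 excludes species 2

Compare the nullcline intercepts: K1/α12 = 620/0.275 = 2250 > K2 = 534; K2/α21 = 534/1.37 = 390 < K1 = 620.
Since the inequalities point opposite ways, species 1 can invade but species 2 cannot.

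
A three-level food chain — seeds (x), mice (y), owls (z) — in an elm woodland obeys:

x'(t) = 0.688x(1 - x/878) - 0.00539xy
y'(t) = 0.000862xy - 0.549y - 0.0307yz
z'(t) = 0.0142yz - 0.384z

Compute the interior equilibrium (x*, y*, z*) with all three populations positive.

From dz/dt = 0: 0.0142y* = 0.384, so y* = 27.
From dx/dt = 0: 0.688(1 - x*/878) = 0.00539·27, giving x* = 878·(1 - 0.212) = 692.
From dy/dt = 0: 0.000862·692 - 0.549 = 0.0307z*, so z* = 0.0475/0.0307 = 1.55.

x* ≈ 692, y* ≈ 27, z* ≈ 1.55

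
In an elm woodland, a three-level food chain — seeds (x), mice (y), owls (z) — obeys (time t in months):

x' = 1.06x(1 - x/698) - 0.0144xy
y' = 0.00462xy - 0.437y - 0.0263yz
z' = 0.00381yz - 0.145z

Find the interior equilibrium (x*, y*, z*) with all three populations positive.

From dz/dt = 0: 0.00381y* = 0.145, so y* = 38.1.
From dx/dt = 0: 1.06(1 - x*/698) = 0.0144·38.1, giving x* = 698·(1 - 0.517) = 337.
From dy/dt = 0: 0.00462·337 - 0.437 = 0.0263z*, so z* = 1.12/0.0263 = 42.6.

x* ≈ 337, y* ≈ 38.1, z* ≈ 42.6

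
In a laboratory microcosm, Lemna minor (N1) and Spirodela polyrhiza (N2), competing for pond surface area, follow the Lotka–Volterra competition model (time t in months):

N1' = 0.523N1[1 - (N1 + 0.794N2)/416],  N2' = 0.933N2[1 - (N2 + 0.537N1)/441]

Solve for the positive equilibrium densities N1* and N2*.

Setting both brackets to zero gives the nullclines N1 + 0.794N2 = 416 and 0.537N1 + N2 = 441.
Substituting N2 = 441 - 0.537N1 into the first: N1(1 - 0.794·0.537) = 416 - 0.794·441.
So N1* = 65.8/0.574 = 115, and then N2* = 441 - 0.537·115 = 379.

N1* ≈ 115, N2* ≈ 379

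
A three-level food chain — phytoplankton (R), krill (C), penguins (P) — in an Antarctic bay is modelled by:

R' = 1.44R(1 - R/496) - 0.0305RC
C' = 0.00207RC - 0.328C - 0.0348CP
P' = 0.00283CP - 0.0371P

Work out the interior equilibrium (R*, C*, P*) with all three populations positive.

From dP/dt = 0: 0.00283C* = 0.0371, so C* = 13.1.
From dR/dt = 0: 1.44(1 - R*/496) = 0.0305·13.1, giving R* = 496·(1 - 0.278) = 358.
From dC/dt = 0: 0.00207·358 - 0.328 = 0.0348P*, so P* = 0.414/0.0348 = 11.9.

R* ≈ 358, C* ≈ 13.1, P* ≈ 11.9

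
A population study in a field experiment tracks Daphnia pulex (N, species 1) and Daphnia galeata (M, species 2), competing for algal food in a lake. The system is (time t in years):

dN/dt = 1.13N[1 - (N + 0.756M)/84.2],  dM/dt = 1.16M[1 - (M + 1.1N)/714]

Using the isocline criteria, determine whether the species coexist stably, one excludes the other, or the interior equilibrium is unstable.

Compare the nullcline intercepts: K1/α12 = 84.2/0.756 = 111 < K2 = 714; K2/α21 = 714/1.1 = 649 > K1 = 84.2.
Since the inequalities point opposite ways, species 2 can invade but species 1 cannot.

species 2 excludes species 1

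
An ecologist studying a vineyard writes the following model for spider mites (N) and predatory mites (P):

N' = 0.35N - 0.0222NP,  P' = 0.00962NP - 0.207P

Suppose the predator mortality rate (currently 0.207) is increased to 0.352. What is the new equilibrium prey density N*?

At the interior fixed point, setting dP/dt = 0 with P > 0 fixes N* = (predator death rate)/(NP coefficient) — independent of the other coefficients.
With the change, N* = 0.352/0.00962 = 36.6; it rises from 21.5.

N* ≈ 36.6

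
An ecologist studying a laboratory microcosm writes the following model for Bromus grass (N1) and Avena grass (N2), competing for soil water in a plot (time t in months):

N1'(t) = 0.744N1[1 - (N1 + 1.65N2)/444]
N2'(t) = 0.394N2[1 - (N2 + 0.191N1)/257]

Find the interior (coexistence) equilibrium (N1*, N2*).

Setting both brackets to zero gives the nullclines N1 + 1.65N2 = 444 and 0.191N1 + N2 = 257.
Substituting N2 = 257 - 0.191N1 into the first: N1(1 - 1.65·0.191) = 444 - 1.65·257.
So N1* = 20/0.685 = 29.1, and then N2* = 257 - 0.191·29.1 = 251.

N1* ≈ 29.1, N2* ≈ 251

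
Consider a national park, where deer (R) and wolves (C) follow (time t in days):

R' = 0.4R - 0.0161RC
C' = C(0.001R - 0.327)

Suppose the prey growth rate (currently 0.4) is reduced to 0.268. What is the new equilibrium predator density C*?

C* ≈ 16.6

At the interior fixed point, setting dR/dt = 0 with R > 0 fixes C* = (prey growth rate)/(RC coefficient) — independent of the other coefficients.
With the change, C* = 0.268/0.0161 = 16.6; it falls from 24.8.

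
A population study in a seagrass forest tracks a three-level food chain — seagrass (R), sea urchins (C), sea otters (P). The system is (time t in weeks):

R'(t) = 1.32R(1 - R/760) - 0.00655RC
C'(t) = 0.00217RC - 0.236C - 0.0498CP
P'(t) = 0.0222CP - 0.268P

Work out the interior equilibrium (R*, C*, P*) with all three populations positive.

R* ≈ 714, C* ≈ 12.1, P* ≈ 26.4

From dP/dt = 0: 0.0222C* = 0.268, so C* = 12.1.
From dR/dt = 0: 1.32(1 - R*/760) = 0.00655·12.1, giving R* = 760·(1 - 0.0599) = 714.
From dC/dt = 0: 0.00217·714 - 0.236 = 0.0498P*, so P* = 1.31/0.0498 = 26.4.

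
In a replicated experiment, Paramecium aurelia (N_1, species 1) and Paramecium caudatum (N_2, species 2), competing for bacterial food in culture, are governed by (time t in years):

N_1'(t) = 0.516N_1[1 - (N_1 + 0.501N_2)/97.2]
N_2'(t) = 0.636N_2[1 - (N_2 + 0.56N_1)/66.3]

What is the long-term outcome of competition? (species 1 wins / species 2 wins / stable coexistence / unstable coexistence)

Compare the nullcline intercepts: K1/α12 = 97.2/0.501 = 194 > K2 = 66.3; K2/α21 = 66.3/0.56 = 118 > K1 = 97.2.
Since both inequalities hold, each species can invade when rare, so the interior equilibrium is stable.

stable coexistence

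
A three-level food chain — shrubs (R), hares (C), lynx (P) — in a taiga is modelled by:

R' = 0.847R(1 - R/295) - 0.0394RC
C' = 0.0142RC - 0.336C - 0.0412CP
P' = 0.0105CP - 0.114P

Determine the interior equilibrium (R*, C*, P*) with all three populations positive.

R* ≈ 146, C* ≈ 10.9, P* ≈ 42.2

From dP/dt = 0: 0.0105C* = 0.114, so C* = 10.9.
From dR/dt = 0: 0.847(1 - R*/295) = 0.0394·10.9, giving R* = 295·(1 - 0.505) = 146.
From dC/dt = 0: 0.0142·146 - 0.336 = 0.0412P*, so P* = 1.74/0.0412 = 42.2.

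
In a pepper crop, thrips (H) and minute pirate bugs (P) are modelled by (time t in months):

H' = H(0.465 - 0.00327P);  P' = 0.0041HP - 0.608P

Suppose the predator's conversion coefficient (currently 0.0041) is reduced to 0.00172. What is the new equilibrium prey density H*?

At the interior fixed point, setting dP/dt = 0 with P > 0 fixes H* = (predator death rate)/(HP coefficient) — independent of the other coefficients.
With the change, H* = 0.608/0.00172 = 353; it rises from 148.

H* ≈ 353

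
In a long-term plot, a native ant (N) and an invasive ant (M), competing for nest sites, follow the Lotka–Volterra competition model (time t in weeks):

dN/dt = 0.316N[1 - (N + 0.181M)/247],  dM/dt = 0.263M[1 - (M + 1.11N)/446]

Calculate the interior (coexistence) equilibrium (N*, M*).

N* ≈ 208, M* ≈ 215

Setting both brackets to zero gives the nullclines N + 0.181M = 247 and 1.11N + M = 446.
Substituting M = 446 - 1.11N into the first: N(1 - 0.181·1.11) = 247 - 0.181·446.
So N* = 166/0.799 = 208, and then M* = 446 - 1.11·208 = 215.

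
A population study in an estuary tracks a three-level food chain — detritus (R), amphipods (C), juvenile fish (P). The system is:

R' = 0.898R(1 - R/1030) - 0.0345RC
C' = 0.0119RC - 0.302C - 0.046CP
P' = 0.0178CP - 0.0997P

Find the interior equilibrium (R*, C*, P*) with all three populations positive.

R* ≈ 808, C* ≈ 5.6, P* ≈ 203

From dP/dt = 0: 0.0178C* = 0.0997, so C* = 5.6.
From dR/dt = 0: 0.898(1 - R*/1030) = 0.0345·5.6, giving R* = 1030·(1 - 0.215) = 808.
From dC/dt = 0: 0.0119·808 - 0.302 = 0.046P*, so P* = 9.32/0.046 = 203.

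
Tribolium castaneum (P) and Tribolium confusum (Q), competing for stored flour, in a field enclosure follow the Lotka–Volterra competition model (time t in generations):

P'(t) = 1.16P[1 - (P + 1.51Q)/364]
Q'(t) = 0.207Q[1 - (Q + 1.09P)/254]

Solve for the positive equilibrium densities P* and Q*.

P* ≈ 30.3, Q* ≈ 221

Setting both brackets to zero gives the nullclines P + 1.51Q = 364 and 1.09P + Q = 254.
Substituting Q = 254 - 1.09P into the first: P(1 - 1.51·1.09) = 364 - 1.51·254.
So P* = -19.5/-0.646 = 30.3, and then Q* = 254 - 1.09·30.3 = 221.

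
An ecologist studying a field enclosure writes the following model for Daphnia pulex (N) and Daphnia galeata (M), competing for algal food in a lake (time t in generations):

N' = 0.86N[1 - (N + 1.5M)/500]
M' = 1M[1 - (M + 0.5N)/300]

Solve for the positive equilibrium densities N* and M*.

Setting both brackets to zero gives the nullclines N + 1.5M = 500 and 0.5N + M = 300.
Substituting M = 300 - 0.5N into the first: N(1 - 1.5·0.5) = 500 - 1.5·300.
So N* = 50/0.25 = 200, and then M* = 300 - 0.5·200 = 200.

N* ≈ 200, M* ≈ 200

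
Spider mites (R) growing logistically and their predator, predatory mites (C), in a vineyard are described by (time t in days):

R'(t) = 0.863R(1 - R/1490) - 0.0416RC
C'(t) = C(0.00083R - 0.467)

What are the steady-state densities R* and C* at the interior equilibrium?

From dC/dt = 0 with C > 0: 0.00083R* = 0.467, so R* = 563.
Substitute into dR/dt = 0: 0.863(1 - 563/1490) = 0.0416C*.
The bracket is 0.622, giving C* = 0.537/0.0416 = 12.9.

R* ≈ 563, C* ≈ 12.9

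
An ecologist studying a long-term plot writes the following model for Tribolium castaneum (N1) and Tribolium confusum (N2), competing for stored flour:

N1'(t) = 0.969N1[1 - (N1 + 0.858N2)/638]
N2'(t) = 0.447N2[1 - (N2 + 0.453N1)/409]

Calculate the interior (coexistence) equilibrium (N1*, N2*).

Setting both brackets to zero gives the nullclines N1 + 0.858N2 = 638 and 0.453N1 + N2 = 409.
Substituting N2 = 409 - 0.453N1 into the first: N1(1 - 0.858·0.453) = 638 - 0.858·409.
So N1* = 287/0.611 = 470, and then N2* = 409 - 0.453·470 = 196.

N1* ≈ 470, N2* ≈ 196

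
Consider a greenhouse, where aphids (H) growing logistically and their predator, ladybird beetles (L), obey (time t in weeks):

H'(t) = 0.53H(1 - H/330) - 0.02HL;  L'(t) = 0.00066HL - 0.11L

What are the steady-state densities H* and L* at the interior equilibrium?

From dL/dt = 0 with L > 0: 0.00066H* = 0.11, so H* = 167.
Substitute into dH/dt = 0: 0.53(1 - 167/330) = 0.02L*.
The bracket is 0.495, giving L* = 0.262/0.02 = 13.1.

H* ≈ 167, L* ≈ 13.1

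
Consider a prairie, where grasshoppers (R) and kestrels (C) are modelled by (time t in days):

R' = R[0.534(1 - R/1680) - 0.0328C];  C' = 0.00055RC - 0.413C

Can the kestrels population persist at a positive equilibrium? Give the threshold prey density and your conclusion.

Threshold R = 751; K > 751, so yes, the predator persists.

The predator equation gives dC/dt > 0 only when R > 0.413/0.00055 = 751.
Without the predator, R → K = 1680. Since 1680 > 751, the predator can invade and persist.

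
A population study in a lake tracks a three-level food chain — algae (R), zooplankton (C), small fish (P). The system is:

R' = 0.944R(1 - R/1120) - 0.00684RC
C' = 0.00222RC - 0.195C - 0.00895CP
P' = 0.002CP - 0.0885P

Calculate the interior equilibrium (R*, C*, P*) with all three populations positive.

From dP/dt = 0: 0.002C* = 0.0885, so C* = 44.2.
From dR/dt = 0: 0.944(1 - R*/1120) = 0.00684·44.2, giving R* = 1120·(1 - 0.321) = 761.
From dC/dt = 0: 0.00222·761 - 0.195 = 0.00895P*, so P* = 1.49/0.00895 = 167.

R* ≈ 761, C* ≈ 44.2, P* ≈ 167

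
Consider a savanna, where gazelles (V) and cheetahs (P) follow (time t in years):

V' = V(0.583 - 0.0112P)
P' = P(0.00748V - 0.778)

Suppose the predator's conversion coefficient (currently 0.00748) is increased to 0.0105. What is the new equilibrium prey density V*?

At the interior fixed point, setting dP/dt = 0 with P > 0 fixes V* = (predator death rate)/(VP coefficient) — independent of the other coefficients.
With the change, V* = 0.778/0.0105 = 74.1; it falls from 104.

V* ≈ 74.1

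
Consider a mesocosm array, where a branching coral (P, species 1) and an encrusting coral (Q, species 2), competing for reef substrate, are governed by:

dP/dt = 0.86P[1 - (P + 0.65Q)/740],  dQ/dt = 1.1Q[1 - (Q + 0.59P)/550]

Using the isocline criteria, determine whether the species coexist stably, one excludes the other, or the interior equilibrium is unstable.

stable coexistence

Compare the nullcline intercepts: K1/α12 = 740/0.65 = 1140 > K2 = 550; K2/α21 = 550/0.59 = 932 > K1 = 740.
Since both inequalities hold, each species can invade when rare, so the interior equilibrium is stable.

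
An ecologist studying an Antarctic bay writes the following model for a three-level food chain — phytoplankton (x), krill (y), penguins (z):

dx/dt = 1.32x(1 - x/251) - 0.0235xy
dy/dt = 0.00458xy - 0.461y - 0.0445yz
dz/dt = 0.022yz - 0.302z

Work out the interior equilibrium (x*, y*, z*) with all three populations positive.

x* ≈ 190, y* ≈ 13.7, z* ≈ 9.16

From dz/dt = 0: 0.022y* = 0.302, so y* = 13.7.
From dx/dt = 0: 1.32(1 - x*/251) = 0.0235·13.7, giving x* = 251·(1 - 0.244) = 190.
From dy/dt = 0: 0.00458·190 - 0.461 = 0.0445z*, so z* = 0.408/0.0445 = 9.16.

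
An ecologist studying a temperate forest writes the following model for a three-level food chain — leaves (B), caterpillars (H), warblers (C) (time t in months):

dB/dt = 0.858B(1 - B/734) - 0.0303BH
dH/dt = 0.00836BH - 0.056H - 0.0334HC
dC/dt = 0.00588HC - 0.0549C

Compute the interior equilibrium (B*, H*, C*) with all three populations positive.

B* ≈ 492, H* ≈ 9.34, C* ≈ 121

From dC/dt = 0: 0.00588H* = 0.0549, so H* = 9.34.
From dB/dt = 0: 0.858(1 - B*/734) = 0.0303·9.34, giving B* = 734·(1 - 0.33) = 492.
From dH/dt = 0: 0.00836·492 - 0.056 = 0.0334C*, so C* = 4.06/0.0334 = 121.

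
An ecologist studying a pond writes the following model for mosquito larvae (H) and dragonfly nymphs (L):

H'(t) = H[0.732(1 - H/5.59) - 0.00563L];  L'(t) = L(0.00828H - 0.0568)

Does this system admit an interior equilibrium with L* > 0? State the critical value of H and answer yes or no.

Threshold H = 6.86; K < 6.86, so no, the predator goes extinct.

The predator equation gives dL/dt > 0 only when H > 0.0568/0.00828 = 6.86.
Without the predator, H → K = 5.59. Since 5.59 < 6.86, the predator cannot invade.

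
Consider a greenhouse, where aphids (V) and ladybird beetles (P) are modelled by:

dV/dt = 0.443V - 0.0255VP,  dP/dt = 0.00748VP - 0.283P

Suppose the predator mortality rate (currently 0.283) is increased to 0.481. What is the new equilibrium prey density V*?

V* ≈ 64.3

At the interior fixed point, setting dP/dt = 0 with P > 0 fixes V* = (predator death rate)/(VP coefficient) — independent of the other coefficients.
With the change, V* = 0.481/0.00748 = 64.3; it rises from 37.8.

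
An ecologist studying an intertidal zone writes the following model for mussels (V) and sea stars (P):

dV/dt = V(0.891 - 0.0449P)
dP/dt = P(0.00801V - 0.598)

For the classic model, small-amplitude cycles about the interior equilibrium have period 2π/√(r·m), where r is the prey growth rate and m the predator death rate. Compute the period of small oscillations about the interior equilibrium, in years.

T ≈ 8.61 years

Here r = 0.891 and m = 0.598, so r·m = 0.533.
ω = √0.533 = 0.73 per year, hence T = 2π/ω ≈ 8.61 years.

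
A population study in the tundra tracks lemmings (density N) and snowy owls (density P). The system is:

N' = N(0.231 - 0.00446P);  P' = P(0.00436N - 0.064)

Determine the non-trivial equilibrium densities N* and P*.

Set dP/dt = 0 with P > 0: 0.00436N - 0.064 = 0, so N* = 0.064/0.00436 = 14.7.
Set dN/dt = 0 with N > 0: 0.231 - 0.00446P = 0, so P* = 0.231/0.00446 = 51.8.

N* ≈ 14.7, P* ≈ 51.8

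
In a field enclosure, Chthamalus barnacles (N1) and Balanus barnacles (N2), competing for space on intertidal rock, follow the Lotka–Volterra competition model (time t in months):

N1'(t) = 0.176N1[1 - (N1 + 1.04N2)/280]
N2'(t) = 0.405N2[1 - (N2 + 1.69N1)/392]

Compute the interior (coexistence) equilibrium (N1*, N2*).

N1* ≈ 169, N2* ≈ 107

Setting both brackets to zero gives the nullclines N1 + 1.04N2 = 280 and 1.69N1 + N2 = 392.
Substituting N2 = 392 - 1.69N1 into the first: N1(1 - 1.04·1.69) = 280 - 1.04·392.
So N1* = -128/-0.758 = 169, and then N2* = 392 - 1.69·169 = 107.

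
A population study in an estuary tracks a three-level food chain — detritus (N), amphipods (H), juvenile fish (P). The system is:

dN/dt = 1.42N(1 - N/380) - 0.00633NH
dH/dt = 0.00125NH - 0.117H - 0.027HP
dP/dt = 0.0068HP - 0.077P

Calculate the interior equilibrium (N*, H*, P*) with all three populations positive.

From dP/dt = 0: 0.0068H* = 0.077, so H* = 11.3.
From dN/dt = 0: 1.42(1 - N*/380) = 0.00633·11.3, giving N* = 380·(1 - 0.0505) = 361.
From dH/dt = 0: 0.00125·361 - 0.117 = 0.027P*, so P* = 0.334/0.027 = 12.4.

N* ≈ 361, H* ≈ 11.3, P* ≈ 12.4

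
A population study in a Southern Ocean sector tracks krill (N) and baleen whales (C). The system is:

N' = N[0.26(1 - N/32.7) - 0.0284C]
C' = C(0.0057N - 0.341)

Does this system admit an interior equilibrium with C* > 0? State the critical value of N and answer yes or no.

Threshold N = 59.8; K < 59.8, so no, the predator goes extinct.

The predator equation gives dC/dt > 0 only when N > 0.341/0.0057 = 59.8.
Without the predator, N → K = 32.7. Since 32.7 < 59.8, the predator cannot invade.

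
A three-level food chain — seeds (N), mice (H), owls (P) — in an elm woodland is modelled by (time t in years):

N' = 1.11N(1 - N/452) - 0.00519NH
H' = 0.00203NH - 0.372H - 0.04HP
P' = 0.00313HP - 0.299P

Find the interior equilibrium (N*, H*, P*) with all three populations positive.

From dP/dt = 0: 0.00313H* = 0.299, so H* = 95.5.
From dN/dt = 0: 1.11(1 - N*/452) = 0.00519·95.5, giving N* = 452·(1 - 0.447) = 250.
From dH/dt = 0: 0.00203·250 - 0.372 = 0.04P*, so P* = 0.136/0.04 = 3.39.

N* ≈ 250, H* ≈ 95.5, P* ≈ 3.39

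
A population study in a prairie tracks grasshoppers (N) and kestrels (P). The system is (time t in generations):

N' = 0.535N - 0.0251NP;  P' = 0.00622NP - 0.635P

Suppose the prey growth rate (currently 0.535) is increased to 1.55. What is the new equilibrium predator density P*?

P* ≈ 61.8

At the interior fixed point, setting dN/dt = 0 with N > 0 fixes P* = (prey growth rate)/(NP coefficient) — independent of the other coefficients.
With the change, P* = 1.55/0.0251 = 61.8; it rises from 21.3.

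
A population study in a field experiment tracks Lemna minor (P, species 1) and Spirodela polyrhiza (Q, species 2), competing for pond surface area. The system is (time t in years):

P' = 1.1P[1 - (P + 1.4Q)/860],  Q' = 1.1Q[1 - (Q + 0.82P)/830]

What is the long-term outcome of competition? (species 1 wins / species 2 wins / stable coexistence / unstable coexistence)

Compare the nullcline intercepts: K1/α12 = 860/1.4 = 614 < K2 = 830; K2/α21 = 830/0.82 = 1010 > K1 = 860.
Since the inequalities point opposite ways, species 2 can invade but species 1 cannot.

species 2 excludes species 1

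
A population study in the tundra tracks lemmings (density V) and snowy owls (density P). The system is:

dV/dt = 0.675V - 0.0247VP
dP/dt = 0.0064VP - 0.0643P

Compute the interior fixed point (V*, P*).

Set dP/dt = 0 with P > 0: 0.0064V - 0.0643 = 0, so V* = 0.0643/0.0064 = 10.
Set dV/dt = 0 with V > 0: 0.675 - 0.0247P = 0, so P* = 0.675/0.0247 = 27.3.

V* ≈ 10, P* ≈ 27.3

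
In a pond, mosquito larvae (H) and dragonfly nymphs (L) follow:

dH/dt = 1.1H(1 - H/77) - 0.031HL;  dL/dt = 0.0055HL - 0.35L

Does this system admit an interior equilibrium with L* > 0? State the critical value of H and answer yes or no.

Threshold H = 63.6; K > 63.6, so yes, the predator persists.

The predator equation gives dL/dt > 0 only when H > 0.35/0.0055 = 63.6.
Without the predator, H → K = 77. Since 77 > 63.6, the predator can invade and persist.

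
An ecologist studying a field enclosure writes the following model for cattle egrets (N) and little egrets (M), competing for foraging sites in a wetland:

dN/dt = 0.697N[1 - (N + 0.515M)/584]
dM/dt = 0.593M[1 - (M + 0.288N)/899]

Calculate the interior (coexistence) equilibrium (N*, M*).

Setting both brackets to zero gives the nullclines N + 0.515M = 584 and 0.288N + M = 899.
Substituting M = 899 - 0.288N into the first: N(1 - 0.515·0.288) = 584 - 0.515·899.
So N* = 121/0.852 = 142, and then M* = 899 - 0.288·142 = 858.

N* ≈ 142, M* ≈ 858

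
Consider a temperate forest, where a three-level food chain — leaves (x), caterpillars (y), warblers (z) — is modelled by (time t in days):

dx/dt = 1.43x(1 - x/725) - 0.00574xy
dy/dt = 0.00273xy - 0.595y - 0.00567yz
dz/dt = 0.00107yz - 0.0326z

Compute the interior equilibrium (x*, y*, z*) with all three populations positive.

x* ≈ 636, y* ≈ 30.5, z* ≈ 201

From dz/dt = 0: 0.00107y* = 0.0326, so y* = 30.5.
From dx/dt = 0: 1.43(1 - x*/725) = 0.00574·30.5, giving x* = 725·(1 - 0.122) = 636.
From dy/dt = 0: 0.00273·636 - 0.595 = 0.00567z*, so z* = 1.14/0.00567 = 201.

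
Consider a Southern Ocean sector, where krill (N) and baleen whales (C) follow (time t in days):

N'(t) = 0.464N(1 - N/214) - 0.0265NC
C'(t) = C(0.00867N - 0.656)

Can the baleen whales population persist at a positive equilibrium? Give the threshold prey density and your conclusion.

The predator equation gives dC/dt > 0 only when N > 0.656/0.00867 = 75.7.
Without the predator, N → K = 214. Since 214 > 75.7, the predator can invade and persist.

Threshold N = 75.7; K > 75.7, so yes, the predator persists.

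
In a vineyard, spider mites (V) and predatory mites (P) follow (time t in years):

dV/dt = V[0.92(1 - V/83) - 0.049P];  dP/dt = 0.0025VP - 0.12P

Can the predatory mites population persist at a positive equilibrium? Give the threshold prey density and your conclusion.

Threshold V = 48; K > 48, so yes, the predator persists.

The predator equation gives dP/dt > 0 only when V > 0.12/0.0025 = 48.
Without the predator, V → K = 83. Since 83 > 48, the predator can invade and persist.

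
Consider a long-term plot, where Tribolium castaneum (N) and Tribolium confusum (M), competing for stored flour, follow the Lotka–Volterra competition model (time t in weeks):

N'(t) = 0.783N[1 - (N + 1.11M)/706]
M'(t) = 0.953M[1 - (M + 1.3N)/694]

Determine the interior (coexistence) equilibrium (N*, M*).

N* ≈ 145, M* ≈ 505

Setting both brackets to zero gives the nullclines N + 1.11M = 706 and 1.3N + M = 694.
Substituting M = 694 - 1.3N into the first: N(1 - 1.11·1.3) = 706 - 1.11·694.
So N* = -64.3/-0.443 = 145, and then M* = 694 - 1.3·145 = 505.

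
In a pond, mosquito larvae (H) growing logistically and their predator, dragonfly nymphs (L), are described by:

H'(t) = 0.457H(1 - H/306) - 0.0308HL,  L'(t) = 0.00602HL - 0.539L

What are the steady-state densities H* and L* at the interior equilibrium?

From dL/dt = 0 with L > 0: 0.00602H* = 0.539, so H* = 89.5.
Substitute into dH/dt = 0: 0.457(1 - 89.5/306) = 0.0308L*.
The bracket is 0.707, giving L* = 0.323/0.0308 = 10.5.

H* ≈ 89.5, L* ≈ 10.5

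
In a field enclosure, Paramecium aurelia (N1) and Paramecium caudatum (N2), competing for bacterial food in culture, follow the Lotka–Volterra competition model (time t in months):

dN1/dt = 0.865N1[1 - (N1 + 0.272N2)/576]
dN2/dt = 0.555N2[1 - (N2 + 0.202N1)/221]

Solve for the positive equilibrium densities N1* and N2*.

Setting both brackets to zero gives the nullclines N1 + 0.272N2 = 576 and 0.202N1 + N2 = 221.
Substituting N2 = 221 - 0.202N1 into the first: N1(1 - 0.272·0.202) = 576 - 0.272·221.
So N1* = 516/0.945 = 546, and then N2* = 221 - 0.202·546 = 111.

N1* ≈ 546, N2* ≈ 111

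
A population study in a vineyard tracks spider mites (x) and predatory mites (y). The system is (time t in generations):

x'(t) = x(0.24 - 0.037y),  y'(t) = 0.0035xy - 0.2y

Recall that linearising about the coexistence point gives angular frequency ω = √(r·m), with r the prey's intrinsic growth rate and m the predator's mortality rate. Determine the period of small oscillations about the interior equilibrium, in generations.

Here r = 0.24 and m = 0.2, so r·m = 0.048.
ω = √0.048 = 0.219 per generation, hence T = 2π/ω ≈ 28.7 generations.

T ≈ 28.7 generations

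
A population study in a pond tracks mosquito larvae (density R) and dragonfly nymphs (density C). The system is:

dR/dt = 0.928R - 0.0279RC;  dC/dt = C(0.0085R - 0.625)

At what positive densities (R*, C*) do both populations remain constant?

Set dC/dt = 0 with C > 0: 0.0085R - 0.625 = 0, so R* = 0.625/0.0085 = 73.5.
Set dR/dt = 0 with R > 0: 0.928 - 0.0279C = 0, so C* = 0.928/0.0279 = 33.3.

R* ≈ 73.5, C* ≈ 33.3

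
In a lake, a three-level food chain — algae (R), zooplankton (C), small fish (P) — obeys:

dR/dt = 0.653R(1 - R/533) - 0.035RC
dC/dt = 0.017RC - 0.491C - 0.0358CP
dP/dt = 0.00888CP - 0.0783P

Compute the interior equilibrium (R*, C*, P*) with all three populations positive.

From dP/dt = 0: 0.00888C* = 0.0783, so C* = 8.82.
From dR/dt = 0: 0.653(1 - R*/533) = 0.035·8.82, giving R* = 533·(1 - 0.473) = 281.
From dC/dt = 0: 0.017·281 - 0.491 = 0.0358P*, so P* = 4.29/0.0358 = 120.

R* ≈ 281, C* ≈ 8.82, P* ≈ 120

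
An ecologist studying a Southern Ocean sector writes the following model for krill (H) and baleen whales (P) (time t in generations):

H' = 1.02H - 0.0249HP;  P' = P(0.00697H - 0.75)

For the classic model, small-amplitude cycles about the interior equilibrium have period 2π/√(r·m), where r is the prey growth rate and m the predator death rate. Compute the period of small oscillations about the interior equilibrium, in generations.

Here r = 1.02 and m = 0.75, so r·m = 0.765.
ω = √0.765 = 0.875 per generation, hence T = 2π/ω ≈ 7.18 generations.

T ≈ 7.18 generations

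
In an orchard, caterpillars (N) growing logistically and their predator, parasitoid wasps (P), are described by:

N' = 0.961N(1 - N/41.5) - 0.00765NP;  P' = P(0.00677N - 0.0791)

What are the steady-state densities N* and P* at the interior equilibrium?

From dP/dt = 0 with P > 0: 0.00677N* = 0.0791, so N* = 11.7.
Substitute into dN/dt = 0: 0.961(1 - 11.7/41.5) = 0.00765P*.
The bracket is 0.718, giving P* = 0.69/0.00765 = 90.3.

N* ≈ 11.7, P* ≈ 90.3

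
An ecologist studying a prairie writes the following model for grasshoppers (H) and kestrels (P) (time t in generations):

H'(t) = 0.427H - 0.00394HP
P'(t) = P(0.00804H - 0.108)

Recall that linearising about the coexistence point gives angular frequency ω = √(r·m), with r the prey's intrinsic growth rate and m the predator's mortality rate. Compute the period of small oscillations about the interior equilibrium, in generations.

Here r = 0.427 and m = 0.108, so r·m = 0.0461.
ω = √0.0461 = 0.215 per generation, hence T = 2π/ω ≈ 29.3 generations.

T ≈ 29.3 generations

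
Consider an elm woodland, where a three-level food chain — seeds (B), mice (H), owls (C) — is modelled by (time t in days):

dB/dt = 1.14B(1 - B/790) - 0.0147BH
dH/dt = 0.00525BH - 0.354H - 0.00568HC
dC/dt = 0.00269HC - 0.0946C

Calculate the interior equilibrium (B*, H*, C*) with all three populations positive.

B* ≈ 432, H* ≈ 35.2, C* ≈ 337

From dC/dt = 0: 0.00269H* = 0.0946, so H* = 35.2.
From dB/dt = 0: 1.14(1 - B*/790) = 0.0147·35.2, giving B* = 790·(1 - 0.453) = 432.
From dH/dt = 0: 0.00525·432 - 0.354 = 0.00568C*, so C* = 1.91/0.00568 = 337.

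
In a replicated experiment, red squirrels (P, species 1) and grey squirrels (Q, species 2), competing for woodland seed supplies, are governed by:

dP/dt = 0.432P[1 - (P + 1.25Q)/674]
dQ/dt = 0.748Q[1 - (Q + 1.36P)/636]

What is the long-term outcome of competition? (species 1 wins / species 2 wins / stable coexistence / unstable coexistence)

Compare the nullcline intercepts: K1/α12 = 674/1.25 = 539 < K2 = 636; K2/α21 = 636/1.36 = 468 < K1 = 674.
Since both are reversed, neither can invade when rare; the interior point is a saddle.

unstable coexistence (outcome depends on initial conditions)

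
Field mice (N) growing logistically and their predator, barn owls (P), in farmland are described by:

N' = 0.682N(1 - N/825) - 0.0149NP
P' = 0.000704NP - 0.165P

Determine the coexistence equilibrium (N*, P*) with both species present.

From dP/dt = 0 with P > 0: 0.000704N* = 0.165, so N* = 234.
Substitute into dN/dt = 0: 0.682(1 - 234/825) = 0.0149P*.
The bracket is 0.716, giving P* = 0.488/0.0149 = 32.8.

N* ≈ 234, P* ≈ 32.8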